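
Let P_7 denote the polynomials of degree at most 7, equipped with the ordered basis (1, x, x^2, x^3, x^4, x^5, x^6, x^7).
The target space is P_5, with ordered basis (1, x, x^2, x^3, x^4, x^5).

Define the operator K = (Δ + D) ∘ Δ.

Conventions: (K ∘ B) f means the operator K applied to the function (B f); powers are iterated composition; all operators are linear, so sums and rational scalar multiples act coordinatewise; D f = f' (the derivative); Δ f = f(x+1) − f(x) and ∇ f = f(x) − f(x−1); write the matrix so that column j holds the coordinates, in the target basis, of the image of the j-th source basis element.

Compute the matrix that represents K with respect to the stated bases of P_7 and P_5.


the matrix is [[0, 0, 4, 9, 18, 35, 68, 133]; [0, 0, 0, 12, 36, 90, 210, 476]; [0, 0, 0, 0, 24, 90, 270, 735]; [0, 0, 0, 0, 0, 40, 180, 630]; [0, 0, 0, 0, 0, 0, 60, 315]; [0, 0, 0, 0, 0, 0, 0, 84]] (rows listed top to bottom)

image of 1: 0
image of x: 0
image of x^2: 4
image of x^3: 12x + 9
image of x^4: 24x^2 + 36x + 18
image of x^5: 40x^3 + 90x^2 + 90x + 35
image of x^6: 60x^4 + 180x^3 + 270x^2 + 210x + 68
image of x^7: 84x^5 + 315x^4 + 630x^3 + 735x^2 + 476x + 133
each image's coordinates form column j of the matrix


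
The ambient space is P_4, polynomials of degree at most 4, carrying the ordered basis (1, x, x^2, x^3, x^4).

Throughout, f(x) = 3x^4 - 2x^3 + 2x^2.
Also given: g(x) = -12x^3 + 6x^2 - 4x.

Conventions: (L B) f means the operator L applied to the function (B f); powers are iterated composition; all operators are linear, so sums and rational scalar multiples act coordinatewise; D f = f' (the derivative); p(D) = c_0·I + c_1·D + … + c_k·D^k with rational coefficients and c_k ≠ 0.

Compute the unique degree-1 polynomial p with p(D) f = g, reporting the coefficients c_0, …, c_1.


D^0 f = 3x^4 - 2x^3 + 2x^2
D^1 f = 12x^3 - 6x^2 + 4x
matching coefficients of g against c_0 f + c_1 Df + … from the top degree down determines the c_i
solution: c_0 = 0, c_1 = -1

c_0 = 0, c_1 = -1


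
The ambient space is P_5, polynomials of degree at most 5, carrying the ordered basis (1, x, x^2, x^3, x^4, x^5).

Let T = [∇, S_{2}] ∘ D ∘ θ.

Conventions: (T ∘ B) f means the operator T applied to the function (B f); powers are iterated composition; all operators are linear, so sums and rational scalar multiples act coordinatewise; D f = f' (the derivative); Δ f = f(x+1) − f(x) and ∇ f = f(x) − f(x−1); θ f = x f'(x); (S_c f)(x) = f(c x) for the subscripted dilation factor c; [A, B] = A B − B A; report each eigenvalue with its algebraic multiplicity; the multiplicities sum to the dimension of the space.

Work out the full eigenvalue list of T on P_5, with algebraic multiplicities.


image of 1: 0
image of x: 0
image of x^2: 4
image of x^3: 36x - 27
image of x^4: 192x^2 - 288x + 112
image of x^5: 800x^3 - 1800x^2 + 1400x - 375
the matrix is upper triangular; its diagonal is (0, 0, 0, 0, 0, 0)
for a triangular matrix the eigenvalues are the diagonal entries, with algebraic multiplicity their repetition count

λ = 0 (multiplicity 6)


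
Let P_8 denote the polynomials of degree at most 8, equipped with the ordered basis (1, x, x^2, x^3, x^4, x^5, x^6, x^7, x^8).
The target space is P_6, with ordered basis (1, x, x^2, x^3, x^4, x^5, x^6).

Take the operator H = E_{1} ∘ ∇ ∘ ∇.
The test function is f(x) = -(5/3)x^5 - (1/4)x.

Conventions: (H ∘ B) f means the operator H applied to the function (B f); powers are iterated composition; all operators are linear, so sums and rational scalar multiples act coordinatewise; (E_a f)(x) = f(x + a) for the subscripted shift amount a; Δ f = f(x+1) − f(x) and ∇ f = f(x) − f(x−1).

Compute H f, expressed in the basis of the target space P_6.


the image equals g(x) = -(100/3)x^3 - (50/3)x

∇ f = -(25/3)x^4 + (50/3)x^3 - (50/3)x^2 + (25/3)x - 23/12
∇ ∇ f = -(100/3)x^3 + 100x^2 - (350/3)x + 50
E_{1} ∇ ∇ f = -(100/3)x^3 - (50/3)x


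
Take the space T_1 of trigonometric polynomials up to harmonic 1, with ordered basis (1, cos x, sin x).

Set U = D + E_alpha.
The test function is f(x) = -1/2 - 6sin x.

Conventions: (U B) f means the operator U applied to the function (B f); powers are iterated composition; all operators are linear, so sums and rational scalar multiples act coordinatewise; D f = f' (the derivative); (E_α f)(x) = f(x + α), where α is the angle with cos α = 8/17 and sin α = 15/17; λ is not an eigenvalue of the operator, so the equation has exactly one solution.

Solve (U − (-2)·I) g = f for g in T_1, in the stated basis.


write g with unknown coordinates in the stated basis and equate coefficients in (U − (-2)·I) g = f
solving from the highest basis element down gives g = -1/6 + (48/41)cos x - (63/41)sin x
check: U g = -1/6 - (96/41)cos x - (120/41)sin x
so U g − (-2)·g = -1/2 - 6sin x = f ✓

g(x) = -1/6 + (48/41)cos x - (63/41)sin x


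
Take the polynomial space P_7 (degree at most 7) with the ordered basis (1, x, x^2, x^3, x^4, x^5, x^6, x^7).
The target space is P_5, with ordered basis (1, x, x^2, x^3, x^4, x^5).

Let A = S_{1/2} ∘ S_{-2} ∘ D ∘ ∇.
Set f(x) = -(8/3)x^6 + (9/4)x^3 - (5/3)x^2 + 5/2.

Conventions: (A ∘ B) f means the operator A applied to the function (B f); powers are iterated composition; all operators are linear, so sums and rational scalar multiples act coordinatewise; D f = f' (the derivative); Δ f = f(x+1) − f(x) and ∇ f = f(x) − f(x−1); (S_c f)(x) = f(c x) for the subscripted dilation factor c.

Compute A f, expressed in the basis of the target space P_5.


∇ f = -16x^5 + 40x^4 - (160/3)x^3 + (187/4)x^2 - (313/12)x + 79/12
D ∇ f = -80x^4 + 160x^3 - 160x^2 + (187/2)x - 313/12
S_{-2} D ∇ f = -1280x^4 - 1280x^3 - 640x^2 - 187x - 313/12
S_{1/2} (S_{-2} ∘ D) ∇ f = -80x^4 - 160x^3 - 160x^2 - (187/2)x - 313/12

the result is g(x) = -80x^4 - 160x^3 - 160x^2 - (187/2)x - 313/12


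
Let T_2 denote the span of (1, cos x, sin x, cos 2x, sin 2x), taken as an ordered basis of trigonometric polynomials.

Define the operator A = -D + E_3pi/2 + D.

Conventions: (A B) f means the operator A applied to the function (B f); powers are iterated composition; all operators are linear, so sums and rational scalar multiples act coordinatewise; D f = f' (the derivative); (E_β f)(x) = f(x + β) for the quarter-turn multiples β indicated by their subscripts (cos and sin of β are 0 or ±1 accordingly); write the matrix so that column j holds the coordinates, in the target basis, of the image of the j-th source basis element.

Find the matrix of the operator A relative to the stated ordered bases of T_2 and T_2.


image of 1: 1
image of cos x: sin x
image of sin x: -cos x
image of cos 2x: -cos 2x
image of sin 2x: -sin 2x
each image's coordinates form column j of the matrix

the matrix is [[1, 0, 0, 0, 0]; [0, 0, -1, 0, 0]; [0, 1, 0, 0, 0]; [0, 0, 0, -1, 0]; [0, 0, 0, 0, -1]] (rows listed top to bottom)


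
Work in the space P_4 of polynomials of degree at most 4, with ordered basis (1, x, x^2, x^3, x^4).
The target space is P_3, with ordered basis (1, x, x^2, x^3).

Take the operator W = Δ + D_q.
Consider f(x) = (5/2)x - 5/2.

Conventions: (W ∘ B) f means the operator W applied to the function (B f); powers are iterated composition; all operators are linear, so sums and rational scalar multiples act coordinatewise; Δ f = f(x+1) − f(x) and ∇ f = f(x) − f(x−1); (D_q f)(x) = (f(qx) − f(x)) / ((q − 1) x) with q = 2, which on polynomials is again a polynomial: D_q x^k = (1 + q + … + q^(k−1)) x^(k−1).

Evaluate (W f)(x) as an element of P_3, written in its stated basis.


Δ f = 5/2
D_q f = 5/2
(Δ + D_q) f = 5

the result is g(x) = 5


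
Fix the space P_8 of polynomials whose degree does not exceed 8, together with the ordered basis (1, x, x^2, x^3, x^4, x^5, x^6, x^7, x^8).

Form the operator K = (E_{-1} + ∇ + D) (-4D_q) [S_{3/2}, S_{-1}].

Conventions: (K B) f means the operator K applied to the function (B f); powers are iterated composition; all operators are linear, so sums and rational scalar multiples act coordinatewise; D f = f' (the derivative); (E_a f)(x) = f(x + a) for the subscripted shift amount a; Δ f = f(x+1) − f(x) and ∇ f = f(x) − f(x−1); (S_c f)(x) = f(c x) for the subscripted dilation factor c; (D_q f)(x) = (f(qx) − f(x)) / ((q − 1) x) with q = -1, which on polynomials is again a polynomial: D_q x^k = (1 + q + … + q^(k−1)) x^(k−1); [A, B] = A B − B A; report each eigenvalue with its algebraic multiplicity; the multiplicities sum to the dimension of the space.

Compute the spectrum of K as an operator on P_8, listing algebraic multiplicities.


λ = 0 (multiplicity 9)

image of 1: 0
image of x: 0
image of x^2: 0
image of x^3: 0
image of x^4: 0
image of x^5: 0
image of x^6: 0
image of x^7: 0
image of x^8: 0
the matrix is upper triangular; its diagonal is (0, 0, 0, 0, 0, 0, 0, 0, 0)
for a triangular matrix the eigenvalues are the diagonal entries, with algebraic multiplicity their repetition count


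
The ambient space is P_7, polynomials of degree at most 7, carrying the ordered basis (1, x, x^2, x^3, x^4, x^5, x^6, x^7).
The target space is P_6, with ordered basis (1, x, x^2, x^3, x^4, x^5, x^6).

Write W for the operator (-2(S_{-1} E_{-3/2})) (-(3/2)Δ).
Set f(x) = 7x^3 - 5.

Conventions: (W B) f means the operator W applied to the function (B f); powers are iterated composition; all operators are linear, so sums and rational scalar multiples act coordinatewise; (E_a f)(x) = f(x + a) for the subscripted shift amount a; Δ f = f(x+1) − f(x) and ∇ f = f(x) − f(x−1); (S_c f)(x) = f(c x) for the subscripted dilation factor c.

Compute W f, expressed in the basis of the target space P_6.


Δ f = 21x^2 + 21x + 7
(-(3/2)Δ) f = -(63/2)x^2 - (63/2)x - 21/2
E_{-3/2} (-(3/2)Δ) f = -(63/2)x^2 + 63x - 273/8
S_{-1} E_{-3/2} (-(3/2)Δ) f = -(63/2)x^2 - 63x - 273/8
(-2(S_{-1} E_{-3/2})) (-(3/2)Δ) f = 63x^2 + 126x + 273/4

the result is g(x) = 63x^2 + 126x + 273/4


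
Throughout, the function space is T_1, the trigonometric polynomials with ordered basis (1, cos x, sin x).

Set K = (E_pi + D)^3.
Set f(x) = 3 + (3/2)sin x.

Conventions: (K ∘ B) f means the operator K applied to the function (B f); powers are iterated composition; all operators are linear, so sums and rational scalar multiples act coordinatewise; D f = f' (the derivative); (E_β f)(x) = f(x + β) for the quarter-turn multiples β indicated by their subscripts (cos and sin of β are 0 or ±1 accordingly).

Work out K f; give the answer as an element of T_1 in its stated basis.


the image equals g(x) = 3 + 3cos x + 3sin x

E_pi f = 3 - (3/2)sin x
D f = (3/2)cos x
(E_pi + D) f = 3 + (3/2)cos x - (3/2)sin x
E_pi (E_pi + D) f = 3 - (3/2)cos x + (3/2)sin x
D (E_pi + D) f = -(3/2)cos x - (3/2)sin x
(E_pi + D) (E_pi + D) f = 3 - 3cos x
E_pi (E_pi + D) (E_pi + D) f = 3 + 3cos x
D (E_pi + D) (E_pi + D) f = 3sin x
(E_pi + D) (E_pi + D) (E_pi + D) f = 3 + 3cos x + 3sin x


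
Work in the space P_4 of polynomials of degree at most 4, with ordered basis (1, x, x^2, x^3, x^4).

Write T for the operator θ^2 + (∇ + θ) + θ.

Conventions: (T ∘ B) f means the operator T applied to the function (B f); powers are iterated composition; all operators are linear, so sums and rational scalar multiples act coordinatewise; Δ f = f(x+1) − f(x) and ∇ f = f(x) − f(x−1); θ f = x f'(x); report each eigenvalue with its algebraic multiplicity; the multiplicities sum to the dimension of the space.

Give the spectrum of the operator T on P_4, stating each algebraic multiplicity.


λ = 0 (multiplicity 1), λ = 3 (multiplicity 1), λ = 8 (multiplicity 1), λ = 15 (multiplicity 1), λ = 24 (multiplicity 1)

image of 1: 0
image of x: 3x + 1
image of x^2: 8x^2 + 2x - 1
image of x^3: 15x^3 + 3x^2 - 3x + 1
image of x^4: 24x^4 + 4x^3 - 6x^2 + 4x - 1
the matrix is upper triangular; its diagonal is (0, 3, 8, 15, 24)
for a triangular matrix the eigenvalues are the diagonal entries, with algebraic multiplicity their repetition count


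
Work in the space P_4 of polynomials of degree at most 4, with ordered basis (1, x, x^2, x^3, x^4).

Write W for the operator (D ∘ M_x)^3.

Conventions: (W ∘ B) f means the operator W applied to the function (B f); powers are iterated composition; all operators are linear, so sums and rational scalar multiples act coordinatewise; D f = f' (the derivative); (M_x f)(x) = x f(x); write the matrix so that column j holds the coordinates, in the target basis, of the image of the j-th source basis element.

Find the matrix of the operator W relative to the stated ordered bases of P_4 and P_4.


the matrix is [[1, 0, 0, 0, 0]; [0, 8, 0, 0, 0]; [0, 0, 27, 0, 0]; [0, 0, 0, 64, 0]; [0, 0, 0, 0, 125]] (rows listed top to bottom)

image of 1: 1
image of x: 8x
image of x^2: 27x^2
image of x^3: 64x^3
image of x^4: 125x^4
each image's coordinates form column j of the matrix


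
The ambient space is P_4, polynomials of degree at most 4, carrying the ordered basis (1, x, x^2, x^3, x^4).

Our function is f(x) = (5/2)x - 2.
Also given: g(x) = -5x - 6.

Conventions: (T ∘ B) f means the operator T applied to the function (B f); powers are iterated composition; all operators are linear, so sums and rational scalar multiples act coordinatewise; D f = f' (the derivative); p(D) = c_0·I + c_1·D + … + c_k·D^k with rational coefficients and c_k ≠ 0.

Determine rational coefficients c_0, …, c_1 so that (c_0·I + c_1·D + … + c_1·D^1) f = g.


D^0 f = (5/2)x - 2
D^1 f = 5/2
matching coefficients of g against c_0 f + c_1 Df + … from the top degree down determines the c_i
solution: c_0 = -2, c_1 = -4

c_0 = -2, c_1 = -4


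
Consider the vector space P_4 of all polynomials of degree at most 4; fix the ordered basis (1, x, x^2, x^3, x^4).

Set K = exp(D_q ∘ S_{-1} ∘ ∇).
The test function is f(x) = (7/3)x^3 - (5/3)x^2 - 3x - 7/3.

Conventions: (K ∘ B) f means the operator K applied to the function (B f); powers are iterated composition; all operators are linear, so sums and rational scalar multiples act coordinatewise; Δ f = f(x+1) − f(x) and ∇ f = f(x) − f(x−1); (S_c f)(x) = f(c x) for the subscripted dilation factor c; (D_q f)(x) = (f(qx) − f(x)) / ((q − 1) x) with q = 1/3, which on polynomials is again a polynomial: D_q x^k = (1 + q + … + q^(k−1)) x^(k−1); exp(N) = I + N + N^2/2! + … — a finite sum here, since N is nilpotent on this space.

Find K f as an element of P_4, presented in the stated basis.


order-1 term: (28/3)x + 31/3
the series for exp(D_q ∘ S_{-1} ∘ ∇) f terminates at order 1
exp(D_q ∘ S_{-1} ∘ ∇) f = (7/3)x^3 - (5/3)x^2 + (19/3)x + 8

g(x) = (7/3)x^3 - (5/3)x^2 + (19/3)x + 8


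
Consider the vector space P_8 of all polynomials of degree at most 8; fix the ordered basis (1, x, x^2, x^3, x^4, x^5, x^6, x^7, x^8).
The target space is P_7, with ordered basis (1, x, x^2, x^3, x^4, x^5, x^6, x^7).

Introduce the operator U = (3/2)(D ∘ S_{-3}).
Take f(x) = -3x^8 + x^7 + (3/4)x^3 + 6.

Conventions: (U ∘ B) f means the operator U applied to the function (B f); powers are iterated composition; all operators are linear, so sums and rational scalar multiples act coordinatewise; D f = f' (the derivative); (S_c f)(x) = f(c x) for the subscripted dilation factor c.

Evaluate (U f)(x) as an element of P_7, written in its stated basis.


S_{-3} f = -19683x^8 - 2187x^7 - (81/4)x^3 + 6
D S_{-3} f = -157464x^7 - 15309x^6 - (243/4)x^2
((3/2)(D ∘ S_{-3})) f = -236196x^7 - (45927/2)x^6 - (729/8)x^2

the image equals g(x) = -236196x^7 - (45927/2)x^6 - (729/8)x^2


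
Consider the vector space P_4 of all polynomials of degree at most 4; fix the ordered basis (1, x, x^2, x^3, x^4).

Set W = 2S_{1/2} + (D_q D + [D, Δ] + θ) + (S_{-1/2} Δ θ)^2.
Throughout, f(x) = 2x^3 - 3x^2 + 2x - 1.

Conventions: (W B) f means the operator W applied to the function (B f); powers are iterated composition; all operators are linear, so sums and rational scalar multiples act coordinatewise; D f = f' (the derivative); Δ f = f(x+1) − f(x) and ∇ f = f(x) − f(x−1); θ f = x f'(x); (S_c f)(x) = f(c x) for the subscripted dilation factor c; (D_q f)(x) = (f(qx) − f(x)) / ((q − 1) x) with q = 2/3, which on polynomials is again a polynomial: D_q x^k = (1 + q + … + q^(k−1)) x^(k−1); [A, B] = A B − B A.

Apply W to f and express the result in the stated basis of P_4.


the result is g(x) = (13/2)x^3 - (15/2)x^2 + 5x - 2

S_{1/2} f = (1/4)x^3 - (3/4)x^2 + x - 1
(2S_{1/2}) f = (1/2)x^3 - (3/2)x^2 + 2x - 2
D f = 6x^2 - 6x + 2
D_q D f = 10x - 6
Δ f = 6x^2 + 1
D Δ f = 12x
D f = 6x^2 - 6x + 2
Δ D f = 12x
[D, Δ] f = 0
θ f = 6x^3 - 6x^2 + 2x
(D_q D + [D, Δ] + θ) f = 6x^3 - 6x^2 + 12x - 6
θ f = 6x^3 - 6x^2 + 2x
Δ θ f = 18x^2 + 6x + 2
S_{-1/2} Δ θ f = (9/2)x^2 - 3x + 2
θ (S_{-1/2} Δ θ) f = 9x^2 - 3x
Δ θ (S_{-1/2} Δ θ) f = 18x + 6
S_{-1/2} Δ θ (S_{-1/2} Δ θ) f = -9x + 6
(2S_{1/2} + (D_q D + [D, Δ] + θ) + (S_{-1/2} Δ θ)^2) f = (13/2)x^3 - (15/2)x^2 + 5x - 2


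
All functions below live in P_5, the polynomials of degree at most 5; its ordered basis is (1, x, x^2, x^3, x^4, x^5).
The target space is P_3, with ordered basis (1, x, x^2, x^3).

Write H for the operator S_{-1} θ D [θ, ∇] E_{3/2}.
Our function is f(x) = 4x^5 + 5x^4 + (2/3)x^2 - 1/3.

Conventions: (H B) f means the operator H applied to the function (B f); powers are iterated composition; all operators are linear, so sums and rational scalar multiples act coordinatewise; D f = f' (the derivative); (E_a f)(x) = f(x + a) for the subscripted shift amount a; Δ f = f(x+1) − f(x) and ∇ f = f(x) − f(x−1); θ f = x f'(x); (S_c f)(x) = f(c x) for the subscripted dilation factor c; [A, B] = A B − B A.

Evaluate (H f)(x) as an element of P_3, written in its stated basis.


g(x) = 240x^3 - 360x^2 + 120x

E_{3/2} f = 4x^5 + 35x^4 + 120x^3 + (1219/6)x^2 + (683/4)x + 2729/48
∇ E_{3/2} f = 20x^4 + 100x^3 + 190x^2 + (499/3)x + 679/12
θ ∇ E_{3/2} f = 80x^4 + 300x^3 + 380x^2 + (499/3)x
θ E_{3/2} f = 20x^5 + 140x^4 + 360x^3 + (1219/3)x^2 + (683/4)x
∇ θ E_{3/2} f = 100x^4 + 360x^3 + 440x^2 + (578/3)x + 53/12
[θ, ∇] E_{3/2} f = -20x^4 - 60x^3 - 60x^2 - (79/3)x - 53/12
D [θ, ∇] E_{3/2} f = -80x^3 - 180x^2 - 120x - 79/3
θ D [θ, ∇] E_{3/2} f = -240x^3 - 360x^2 - 120x
S_{-1} θ D [θ, ∇] E_{3/2} f = 240x^3 - 360x^2 + 120x


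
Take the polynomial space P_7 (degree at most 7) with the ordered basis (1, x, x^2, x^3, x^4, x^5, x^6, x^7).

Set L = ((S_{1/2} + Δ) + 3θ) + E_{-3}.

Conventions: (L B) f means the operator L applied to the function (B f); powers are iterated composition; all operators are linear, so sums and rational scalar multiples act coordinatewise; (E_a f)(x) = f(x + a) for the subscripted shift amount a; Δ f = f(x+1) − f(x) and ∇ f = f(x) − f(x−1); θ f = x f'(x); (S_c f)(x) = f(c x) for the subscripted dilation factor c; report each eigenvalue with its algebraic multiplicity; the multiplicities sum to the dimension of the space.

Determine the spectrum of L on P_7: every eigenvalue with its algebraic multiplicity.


λ = 2 (multiplicity 1), λ = 9/2 (multiplicity 1), λ = 29/4 (multiplicity 1), λ = 81/8 (multiplicity 1), λ = 209/16 (multiplicity 1), λ = 513/32 (multiplicity 1), λ = 1217/64 (multiplicity 1), λ = 2817/128 (multiplicity 1)

image of 1: 2
image of x: (9/2)x - 2
image of x^2: (29/4)x^2 - 4x + 10
image of x^3: (81/8)x^3 - 6x^2 + 30x - 26
image of x^4: (209/16)x^4 - 8x^3 + 60x^2 - 104x + 82
image of x^5: (513/32)x^5 - 10x^4 + 100x^3 - 260x^2 + 410x - 242
image of x^6: (1217/64)x^6 - 12x^5 + 150x^4 - 520x^3 + 1230x^2 - 1452x + 730
image of x^7: (2817/128)x^7 - 14x^6 + 210x^5 - 910x^4 + 2870x^3 - 5082x^2 + 5110x - 2186
the matrix is upper triangular; its diagonal is (2, 9/2, 29/4, 81/8, 209/16, 513/32, 1217/64, 2817/128)
for a triangular matrix the eigenvalues are the diagonal entries, with algebraic multiplicity their repetition count


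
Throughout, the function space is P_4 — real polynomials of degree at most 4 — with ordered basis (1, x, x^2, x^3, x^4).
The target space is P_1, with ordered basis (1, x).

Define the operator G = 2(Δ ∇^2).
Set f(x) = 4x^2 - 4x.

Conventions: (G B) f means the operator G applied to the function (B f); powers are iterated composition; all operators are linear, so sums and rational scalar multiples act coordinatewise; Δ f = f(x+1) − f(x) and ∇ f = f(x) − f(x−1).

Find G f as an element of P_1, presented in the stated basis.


∇ f = 8x - 8
∇ ∇ f = 8
Δ ∇^2 f = 0
(2(Δ ∇^2)) f = 0

g(x) = 0


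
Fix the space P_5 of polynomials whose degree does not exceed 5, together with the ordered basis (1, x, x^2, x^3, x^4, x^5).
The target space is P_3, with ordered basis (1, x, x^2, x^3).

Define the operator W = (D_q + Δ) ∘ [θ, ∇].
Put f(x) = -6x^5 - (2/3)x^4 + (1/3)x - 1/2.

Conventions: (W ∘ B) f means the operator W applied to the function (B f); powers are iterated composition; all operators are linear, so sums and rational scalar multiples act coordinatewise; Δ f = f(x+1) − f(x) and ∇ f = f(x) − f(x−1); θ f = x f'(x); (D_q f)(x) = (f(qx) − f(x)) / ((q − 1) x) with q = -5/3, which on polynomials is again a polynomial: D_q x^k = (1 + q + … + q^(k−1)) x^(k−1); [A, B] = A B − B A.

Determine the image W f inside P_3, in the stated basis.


the result is g(x) = (400/9)x^3 - (11332/27)x^2 - (8/3)x - 418/3

∇ f = -30x^4 + (172/3)x^3 - 56x^2 + (82/3)x - 5
θ ∇ f = -120x^4 + 172x^3 - 112x^2 + (82/3)x
θ f = -30x^5 - (8/3)x^4 + (1/3)x
∇ θ f = -150x^4 + (868/3)x^3 - 284x^2 + (418/3)x - 27
[θ, ∇] f = 30x^4 - (352/3)x^3 + 172x^2 - 112x + 27
D_q [θ, ∇] f = -(680/9)x^3 - (6688/27)x^2 - (344/3)x - 112
Δ [θ, ∇] f = 120x^3 - 172x^2 + 112x - 82/3
(D_q + Δ) [θ, ∇] f = (400/9)x^3 - (11332/27)x^2 - (8/3)x - 418/3


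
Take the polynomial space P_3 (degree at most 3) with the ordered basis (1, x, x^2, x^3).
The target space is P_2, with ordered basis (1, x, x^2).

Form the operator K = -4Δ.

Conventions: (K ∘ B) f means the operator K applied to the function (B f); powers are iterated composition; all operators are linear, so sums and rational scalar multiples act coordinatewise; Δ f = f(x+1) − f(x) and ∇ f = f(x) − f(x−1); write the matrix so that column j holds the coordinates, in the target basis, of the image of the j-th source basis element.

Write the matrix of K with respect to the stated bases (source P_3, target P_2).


the matrix is [[0, -4, -4, -4]; [0, 0, -8, -12]; [0, 0, 0, -12]] (rows listed top to bottom)

image of 1: 0
image of x: -4
image of x^2: -8x - 4
image of x^3: -12x^2 - 12x - 4
each image's coordinates form column j of the matrix


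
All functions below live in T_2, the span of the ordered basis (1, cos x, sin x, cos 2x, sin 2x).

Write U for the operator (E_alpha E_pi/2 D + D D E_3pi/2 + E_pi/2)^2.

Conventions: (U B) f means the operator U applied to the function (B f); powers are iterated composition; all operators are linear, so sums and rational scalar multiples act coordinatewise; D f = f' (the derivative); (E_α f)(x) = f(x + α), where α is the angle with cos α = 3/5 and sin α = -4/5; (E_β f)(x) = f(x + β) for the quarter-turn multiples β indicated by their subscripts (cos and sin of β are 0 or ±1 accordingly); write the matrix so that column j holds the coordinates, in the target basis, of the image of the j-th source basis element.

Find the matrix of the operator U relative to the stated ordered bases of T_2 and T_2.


the matrix is [[1, 0, 0, 0, 0]; [0, -187/25, -84/25, 0, 0]; [0, 84/25, -187/25, 0, 0]; [0, 0, 0, 533/625, 756/625]; [0, 0, 0, -756/625, 533/625]] (rows listed top to bottom)

image of 1: 1
image of cos x: -(187/25)cos x + (84/25)sin x
image of sin x: -(84/25)cos x - (187/25)sin x
image of cos 2x: (533/625)cos 2x - (756/625)sin 2x
image of sin 2x: (756/625)cos 2x + (533/625)sin 2x
each image's coordinates form column j of the matrix


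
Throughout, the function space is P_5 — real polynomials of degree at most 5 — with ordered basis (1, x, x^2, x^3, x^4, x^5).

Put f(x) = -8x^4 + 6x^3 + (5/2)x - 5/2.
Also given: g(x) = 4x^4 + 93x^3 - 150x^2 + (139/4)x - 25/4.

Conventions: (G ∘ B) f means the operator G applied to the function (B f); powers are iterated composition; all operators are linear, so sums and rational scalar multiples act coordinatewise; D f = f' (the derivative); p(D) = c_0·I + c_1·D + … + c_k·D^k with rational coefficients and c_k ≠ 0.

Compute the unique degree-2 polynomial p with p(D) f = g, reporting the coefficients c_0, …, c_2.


c_0 = -1/2, c_1 = -3, c_2 = 1

D^0 f = -8x^4 + 6x^3 + (5/2)x - 5/2
D^1 f = -32x^3 + 18x^2 + 5/2
D^2 f = -96x^2 + 36x
matching coefficients of g against c_0 f + c_1 Df + … from the top degree down determines the c_i
solution: c_0 = -1/2, c_1 = -3, c_2 = 1


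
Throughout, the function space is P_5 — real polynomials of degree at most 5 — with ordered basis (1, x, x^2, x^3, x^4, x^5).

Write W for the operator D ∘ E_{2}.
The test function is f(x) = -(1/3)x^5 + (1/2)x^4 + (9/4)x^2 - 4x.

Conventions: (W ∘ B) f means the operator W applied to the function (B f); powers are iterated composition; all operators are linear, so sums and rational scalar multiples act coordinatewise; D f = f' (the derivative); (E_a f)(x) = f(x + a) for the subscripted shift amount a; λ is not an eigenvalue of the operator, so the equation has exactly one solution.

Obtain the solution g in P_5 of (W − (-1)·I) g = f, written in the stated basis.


write g with unknown coordinates in the stated basis and equate coefficients in (W − (-1)·I) g = f
solving from the highest basis element down gives g = -(1/3)x^5 + (13/6)x^4 + (14/3)x^3 - (95/4)x^2 - (379/6)x + 119/2
check: W g = -(5/3)x^4 - (14/3)x^3 + 26x^2 + (355/6)x - 119/2
so W g − (-1)·g = -(1/3)x^5 + (1/2)x^4 + (9/4)x^2 - 4x = f ✓

g(x) = -(1/3)x^5 + (13/6)x^4 + (14/3)x^3 - (95/4)x^2 - (379/6)x + 119/2


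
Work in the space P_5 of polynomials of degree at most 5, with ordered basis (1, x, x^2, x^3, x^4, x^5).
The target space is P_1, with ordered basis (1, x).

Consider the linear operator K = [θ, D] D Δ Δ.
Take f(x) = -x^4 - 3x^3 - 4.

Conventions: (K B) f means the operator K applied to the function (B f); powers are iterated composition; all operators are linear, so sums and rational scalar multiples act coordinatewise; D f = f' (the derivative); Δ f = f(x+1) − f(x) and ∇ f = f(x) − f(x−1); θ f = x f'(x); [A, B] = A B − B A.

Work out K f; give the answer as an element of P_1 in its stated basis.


the result is g(x) = 24

Δ f = -4x^3 - 15x^2 - 13x - 4
Δ Δ f = -12x^2 - 42x - 32
D (Δ Δ) f = -24x - 42
D (D Δ Δ) f = -24
θ D (D Δ Δ) f = 0
θ (D Δ Δ) f = -24x
D θ (D Δ Δ) f = -24
[θ, D] (D Δ Δ) f = 24


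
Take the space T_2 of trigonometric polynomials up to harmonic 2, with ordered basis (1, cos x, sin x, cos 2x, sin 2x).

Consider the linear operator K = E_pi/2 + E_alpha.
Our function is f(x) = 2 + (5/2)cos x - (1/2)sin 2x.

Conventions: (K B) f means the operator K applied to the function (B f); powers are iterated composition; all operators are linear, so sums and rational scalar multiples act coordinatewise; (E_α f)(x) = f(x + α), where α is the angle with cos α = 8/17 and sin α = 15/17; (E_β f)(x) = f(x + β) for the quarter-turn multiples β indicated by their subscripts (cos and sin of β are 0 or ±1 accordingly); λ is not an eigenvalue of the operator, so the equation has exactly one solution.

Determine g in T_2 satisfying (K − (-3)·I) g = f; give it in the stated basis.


write g with unknown coordinates in the stated basis and equate coefficients in (K − (-3)·I) g = f
solving from the highest basis element down gives g = 2/5 + (59/106)cos x + (16/53)sin x + (40/267)cos 2x - (139/534)sin 2x
check: K g = 4/5 + (44/53)cos x - (48/53)sin x - (40/89)cos 2x + (25/89)sin 2x
so K g − (-3)·g = 2 + (5/2)cos x - (1/2)sin 2x = f ✓

g(x) = 2/5 + (59/106)cos x + (16/53)sin x + (40/267)cos 2x - (139/534)sin 2x


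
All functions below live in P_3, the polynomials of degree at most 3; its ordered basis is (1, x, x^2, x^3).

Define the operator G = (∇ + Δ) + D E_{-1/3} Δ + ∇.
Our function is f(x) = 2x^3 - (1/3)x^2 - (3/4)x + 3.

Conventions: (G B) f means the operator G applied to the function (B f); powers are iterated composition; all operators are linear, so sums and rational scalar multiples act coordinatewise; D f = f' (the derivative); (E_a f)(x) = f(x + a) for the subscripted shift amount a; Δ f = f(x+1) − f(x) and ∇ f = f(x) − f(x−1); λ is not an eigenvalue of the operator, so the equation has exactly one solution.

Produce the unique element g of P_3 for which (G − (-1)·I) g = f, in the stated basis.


write g with unknown coordinates in the stated basis and equate coefficients in (G − (-1)·I) g = f
solving from the highest basis element down gives g = 2x^3 - (55/3)x^2 + (413/4)x - 3557/12
check: G g = 18x^2 - 104x + 3593/12
so G g − (-1)·g = 2x^3 - (1/3)x^2 - (3/4)x + 3 = f ✓

the result is g(x) = 2x^3 - (55/3)x^2 + (413/4)x - 3557/12


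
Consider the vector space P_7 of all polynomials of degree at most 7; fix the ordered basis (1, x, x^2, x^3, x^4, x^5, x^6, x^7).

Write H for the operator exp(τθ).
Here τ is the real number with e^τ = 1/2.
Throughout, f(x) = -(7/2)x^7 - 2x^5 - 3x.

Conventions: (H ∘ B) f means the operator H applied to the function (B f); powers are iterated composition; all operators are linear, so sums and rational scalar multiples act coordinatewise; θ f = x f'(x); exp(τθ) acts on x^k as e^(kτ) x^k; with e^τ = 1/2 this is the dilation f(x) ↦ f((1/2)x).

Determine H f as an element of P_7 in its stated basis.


g(x) = -(7/256)x^7 - (1/16)x^5 - (3/2)x

exp(τθ) x^k = e^(kτ) x^k; with e^τ = 1/2 this sends x^k to (1/2)^k x^k
x ↦ 1/2 x
x^5 ↦ 1/32 x^5
x^7 ↦ 1/128 x^7
applying this coordinatewise to f: exp(τθ) f = -(7/256)x^7 - (1/16)x^5 - (3/2)x


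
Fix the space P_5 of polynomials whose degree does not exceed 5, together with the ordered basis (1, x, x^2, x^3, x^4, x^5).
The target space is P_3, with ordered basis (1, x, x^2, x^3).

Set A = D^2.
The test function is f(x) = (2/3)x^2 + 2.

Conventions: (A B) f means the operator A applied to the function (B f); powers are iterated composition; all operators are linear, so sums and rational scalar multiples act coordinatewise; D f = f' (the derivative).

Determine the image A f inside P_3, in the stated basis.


D f = (4/3)x
D D f = 4/3

the image equals g(x) = 4/3


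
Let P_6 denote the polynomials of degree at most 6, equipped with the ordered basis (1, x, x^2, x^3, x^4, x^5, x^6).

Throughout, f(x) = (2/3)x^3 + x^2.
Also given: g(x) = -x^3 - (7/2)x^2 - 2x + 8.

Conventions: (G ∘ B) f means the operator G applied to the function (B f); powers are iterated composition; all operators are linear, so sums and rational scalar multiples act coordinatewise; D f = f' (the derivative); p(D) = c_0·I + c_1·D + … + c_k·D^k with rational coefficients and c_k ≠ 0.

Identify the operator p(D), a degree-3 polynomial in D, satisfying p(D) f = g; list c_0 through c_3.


D^0 f = (2/3)x^3 + x^2
D^1 f = 2x^2 + 2x
D^2 f = 4x + 2
D^3 f = 4
matching coefficients of g against c_0 f + c_1 Df + … from the top degree down determines the c_i
solution: c_0 = -3/2, c_1 = -1, c_2 = 0, c_3 = 2

p(D) = -(3/2)·I − D + 2·D^3, i.e. c_0 = -3/2, c_1 = -1, c_2 = 0, c_3 = 2


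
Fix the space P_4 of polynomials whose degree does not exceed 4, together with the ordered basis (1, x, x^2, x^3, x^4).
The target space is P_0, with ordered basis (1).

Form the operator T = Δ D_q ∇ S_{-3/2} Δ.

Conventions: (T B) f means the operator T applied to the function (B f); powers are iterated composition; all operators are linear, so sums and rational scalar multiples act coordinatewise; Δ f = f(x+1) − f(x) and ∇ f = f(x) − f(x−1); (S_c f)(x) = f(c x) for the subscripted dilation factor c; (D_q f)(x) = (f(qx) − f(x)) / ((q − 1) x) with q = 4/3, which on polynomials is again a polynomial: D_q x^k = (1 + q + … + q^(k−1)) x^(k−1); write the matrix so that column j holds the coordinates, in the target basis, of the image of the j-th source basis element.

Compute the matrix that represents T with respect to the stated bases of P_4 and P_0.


image of 1: 0
image of x: 0
image of x^2: 0
image of x^3: 0
image of x^4: -189/2
each image's coordinates form column j of the matrix

the matrix is [[0, 0, 0, 0, -189/2]] (rows listed top to bottom)


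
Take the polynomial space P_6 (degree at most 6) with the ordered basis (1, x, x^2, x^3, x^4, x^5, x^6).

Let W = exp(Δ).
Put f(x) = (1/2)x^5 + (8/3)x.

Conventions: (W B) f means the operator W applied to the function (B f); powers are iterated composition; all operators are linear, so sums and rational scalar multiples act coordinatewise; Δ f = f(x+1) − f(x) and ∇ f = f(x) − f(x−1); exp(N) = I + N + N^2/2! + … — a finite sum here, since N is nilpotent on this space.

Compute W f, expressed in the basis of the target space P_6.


the result is g(x) = (1/2)x^5 + (5/2)x^4 + 10x^3 + 25x^2 + (241/6)x + 86/3

order-1 term: (5/2)x^4 + 5x^3 + 5x^2 + (5/2)x + 19/6
order-2 term: 5x^3 + 15x^2 + (35/2)x + 15/2
order-3 term: 5x^2 + 15x + 25/2
order-4 term: (5/2)x + 5
order-5 term: 1/2
the series for exp(Δ) f terminates at order 5
exp(Δ) f = (1/2)x^5 + (5/2)x^4 + 10x^3 + 25x^2 + (241/6)x + 86/3


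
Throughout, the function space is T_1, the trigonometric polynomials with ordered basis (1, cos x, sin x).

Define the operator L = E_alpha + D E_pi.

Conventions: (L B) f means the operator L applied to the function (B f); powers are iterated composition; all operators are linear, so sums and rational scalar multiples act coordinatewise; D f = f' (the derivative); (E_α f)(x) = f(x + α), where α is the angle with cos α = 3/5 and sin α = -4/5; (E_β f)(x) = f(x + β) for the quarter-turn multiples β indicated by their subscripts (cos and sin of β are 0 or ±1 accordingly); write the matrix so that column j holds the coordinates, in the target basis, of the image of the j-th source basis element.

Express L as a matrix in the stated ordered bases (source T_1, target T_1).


the matrix is [[1, 0, 0]; [0, 3/5, -9/5]; [0, 9/5, 3/5]] (rows listed top to bottom)

image of 1: 1
image of cos x: (3/5)cos x + (9/5)sin x
image of sin x: -(9/5)cos x + (3/5)sin x
each image's coordinates form column j of the matrix


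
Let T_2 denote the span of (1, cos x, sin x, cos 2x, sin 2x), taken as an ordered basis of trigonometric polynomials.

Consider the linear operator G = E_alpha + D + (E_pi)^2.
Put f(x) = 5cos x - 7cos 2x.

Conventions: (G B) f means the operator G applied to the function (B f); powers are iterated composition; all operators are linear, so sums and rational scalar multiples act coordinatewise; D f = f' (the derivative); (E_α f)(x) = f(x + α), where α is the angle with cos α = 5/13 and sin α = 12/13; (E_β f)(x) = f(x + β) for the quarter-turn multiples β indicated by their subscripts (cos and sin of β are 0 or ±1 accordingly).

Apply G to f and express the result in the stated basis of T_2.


E_alpha f = (25/13)cos x - (60/13)sin x + (833/169)cos 2x + (840/169)sin 2x
D f = -5sin x + 14sin 2x
E_pi f = -5cos x - 7cos 2x
E_pi E_pi f = 5cos x - 7cos 2x
(E_alpha + D + (E_pi)^2) f = (90/13)cos x - (125/13)sin x - (350/169)cos 2x + (3206/169)sin 2x

the image equals g(x) = (90/13)cos x - (125/13)sin x - (350/169)cos 2x + (3206/169)sin 2x


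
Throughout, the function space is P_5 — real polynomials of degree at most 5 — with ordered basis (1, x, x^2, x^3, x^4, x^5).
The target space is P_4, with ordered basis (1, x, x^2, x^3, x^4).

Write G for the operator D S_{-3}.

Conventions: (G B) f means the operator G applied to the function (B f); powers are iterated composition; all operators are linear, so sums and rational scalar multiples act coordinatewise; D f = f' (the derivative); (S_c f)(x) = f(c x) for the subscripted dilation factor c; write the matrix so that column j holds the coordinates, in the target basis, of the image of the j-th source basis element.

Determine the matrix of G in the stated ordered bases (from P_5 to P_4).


the matrix is [[0, -3, 0, 0, 0, 0]; [0, 0, 18, 0, 0, 0]; [0, 0, 0, -81, 0, 0]; [0, 0, 0, 0, 324, 0]; [0, 0, 0, 0, 0, -1215]] (rows listed top to bottom)

image of 1: 0
image of x: -3
image of x^2: 18x
image of x^3: -81x^2
image of x^4: 324x^3
image of x^5: -1215x^4
each image's coordinates form column j of the matrix


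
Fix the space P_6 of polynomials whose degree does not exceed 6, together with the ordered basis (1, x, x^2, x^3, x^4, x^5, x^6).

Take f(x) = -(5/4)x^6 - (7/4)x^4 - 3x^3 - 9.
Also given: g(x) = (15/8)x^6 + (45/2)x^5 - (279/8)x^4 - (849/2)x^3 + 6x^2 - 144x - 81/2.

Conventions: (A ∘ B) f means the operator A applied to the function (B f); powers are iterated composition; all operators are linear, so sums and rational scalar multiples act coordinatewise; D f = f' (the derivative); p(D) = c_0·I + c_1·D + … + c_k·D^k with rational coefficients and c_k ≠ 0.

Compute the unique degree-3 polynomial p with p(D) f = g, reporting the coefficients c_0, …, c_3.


D^0 f = -(5/4)x^6 - (7/4)x^4 - 3x^3 - 9
D^1 f = -(15/2)x^5 - 7x^3 - 9x^2
D^2 f = -(75/2)x^4 - 21x^2 - 18x
D^3 f = -150x^3 - 42x - 18
matching coefficients of g against c_0 f + c_1 Df + … from the top degree down determines the c_i
solution: c_0 = -3/2, c_1 = -3, c_2 = 1, c_3 = 3

p(D) = -(3/2)·I − 3·D + D^2 + 3·D^3, i.e. c_0 = -3/2, c_1 = -3, c_2 = 1, c_3 = 3


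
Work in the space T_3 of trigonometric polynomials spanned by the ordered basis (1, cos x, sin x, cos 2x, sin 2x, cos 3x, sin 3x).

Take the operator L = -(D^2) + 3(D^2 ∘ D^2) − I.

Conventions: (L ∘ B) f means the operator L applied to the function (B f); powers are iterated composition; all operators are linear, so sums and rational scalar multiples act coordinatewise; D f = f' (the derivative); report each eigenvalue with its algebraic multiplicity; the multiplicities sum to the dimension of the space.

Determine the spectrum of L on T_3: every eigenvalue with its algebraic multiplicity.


λ = -1 (multiplicity 1), λ = 3 (multiplicity 2), λ = 51 (multiplicity 2), λ = 251 (multiplicity 2)

image of 1: -1
image of cos x: 3cos x
image of sin x: 3sin x
image of cos 2x: 51cos 2x
image of sin 2x: 51sin 2x
image of cos 3x: 251cos 3x
image of sin 3x: 251sin 3x
the matrix is diagonal; its diagonal is (-1, 3, 3, 51, 51, 251, 251)
for a triangular matrix the eigenvalues are the diagonal entries, with algebraic multiplicity their repetition count


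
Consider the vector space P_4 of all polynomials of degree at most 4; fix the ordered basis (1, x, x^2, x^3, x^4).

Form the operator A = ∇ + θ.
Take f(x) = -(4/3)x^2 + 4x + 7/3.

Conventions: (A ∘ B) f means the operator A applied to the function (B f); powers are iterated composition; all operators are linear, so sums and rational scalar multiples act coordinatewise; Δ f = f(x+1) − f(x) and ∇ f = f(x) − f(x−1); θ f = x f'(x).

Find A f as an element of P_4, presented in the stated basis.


∇ f = -(8/3)x + 16/3
θ f = -(8/3)x^2 + 4x
(∇ + θ) f = -(8/3)x^2 + (4/3)x + 16/3

the result is g(x) = -(8/3)x^2 + (4/3)x + 16/3


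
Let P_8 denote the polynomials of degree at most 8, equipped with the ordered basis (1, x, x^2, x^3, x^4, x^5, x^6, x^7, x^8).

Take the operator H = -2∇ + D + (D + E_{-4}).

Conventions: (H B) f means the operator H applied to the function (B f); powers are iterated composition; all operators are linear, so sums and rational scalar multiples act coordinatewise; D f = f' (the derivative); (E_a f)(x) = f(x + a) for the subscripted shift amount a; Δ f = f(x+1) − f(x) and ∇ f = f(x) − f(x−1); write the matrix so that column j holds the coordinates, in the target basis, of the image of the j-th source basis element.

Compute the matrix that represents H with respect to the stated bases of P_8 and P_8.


the matrix is [[1, -4, 18, -66, 258, -1026, 4098, -16386, 65538]; [0, 1, -8, 54, -264, 1290, -6156, 28686, -131088]; [0, 0, 1, -12, 108, -660, 3870, -21546, 114744]; [0, 0, 0, 1, -16, 180, -1320, 9030, -57456]; [0, 0, 0, 0, 1, -20, 270, -2310, 18060]; [0, 0, 0, 0, 0, 1, -24, 378, -3696]; [0, 0, 0, 0, 0, 0, 1, -28, 504]; [0, 0, 0, 0, 0, 0, 0, 1, -32]; [0, 0, 0, 0, 0, 0, 0, 0, 1]] (rows listed top to bottom)

image of 1: 1
image of x: x - 4
image of x^2: x^2 - 8x + 18
image of x^3: x^3 - 12x^2 + 54x - 66
image of x^4: x^4 - 16x^3 + 108x^2 - 264x + 258
image of x^5: x^5 - 20x^4 + 180x^3 - 660x^2 + 1290x - 1026
image of x^6: x^6 - 24x^5 + 270x^4 - 1320x^3 + 3870x^2 - 6156x + 4098
image of x^7: x^7 - 28x^6 + 378x^5 - 2310x^4 + 9030x^3 - 21546x^2 + 28686x - 16386
image of x^8: x^8 - 32x^7 + 504x^6 - 3696x^5 + 18060x^4 - 57456x^3 + 114744x^2 - 131088x + 65538
each image's coordinates form column j of the matrix
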